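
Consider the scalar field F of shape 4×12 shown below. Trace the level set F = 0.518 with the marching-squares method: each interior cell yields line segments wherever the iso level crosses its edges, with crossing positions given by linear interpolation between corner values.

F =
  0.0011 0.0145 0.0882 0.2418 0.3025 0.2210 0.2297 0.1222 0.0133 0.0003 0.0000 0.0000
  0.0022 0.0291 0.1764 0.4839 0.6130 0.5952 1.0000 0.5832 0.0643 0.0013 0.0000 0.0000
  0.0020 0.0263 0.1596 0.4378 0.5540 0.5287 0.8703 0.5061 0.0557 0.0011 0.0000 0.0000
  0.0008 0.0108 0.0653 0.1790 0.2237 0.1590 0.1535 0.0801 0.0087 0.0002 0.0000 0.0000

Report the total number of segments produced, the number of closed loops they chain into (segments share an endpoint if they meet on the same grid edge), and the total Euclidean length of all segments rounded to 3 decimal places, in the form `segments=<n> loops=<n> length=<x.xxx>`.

cell (0,3): code 0100 → (0.694,4.000)–(1.000,3.264)
cell (0,4): code 1100 → (0.794,5.000)–(0.694,4.000)
cell (0,5): code 1100 → (0.374,6.000)–(0.794,5.000)
cell (0,6): code 1100 → (0.859,7.000)–(0.374,6.000)
cell (0,7): code 1000 → (1.000,7.126)–(0.859,7.000)
cell (1,3): code 0110 → (1.000,3.264)–(2.000,3.690)
cell (1,6): code 1011 → (2.000,6.967)–(1.846,7.000)
cell (1,7): code 0001 → (1.846,7.000)–(1.000,7.126)
cell (2,3): code 0010 → (2.000,3.690)–(2.109,4.000)
cell (2,4): code 0011 → (2.109,4.000)–(2.029,5.000)
cell (2,5): code 0011 → (2.029,5.000)–(2.491,6.000)
cell (2,6): code 0001 → (2.491,6.000)–(2.000,6.967)
total: 12 segments, chained into 1 closed loop(s), length Σ = 9.804695

segments=12 loops=1 length=9.805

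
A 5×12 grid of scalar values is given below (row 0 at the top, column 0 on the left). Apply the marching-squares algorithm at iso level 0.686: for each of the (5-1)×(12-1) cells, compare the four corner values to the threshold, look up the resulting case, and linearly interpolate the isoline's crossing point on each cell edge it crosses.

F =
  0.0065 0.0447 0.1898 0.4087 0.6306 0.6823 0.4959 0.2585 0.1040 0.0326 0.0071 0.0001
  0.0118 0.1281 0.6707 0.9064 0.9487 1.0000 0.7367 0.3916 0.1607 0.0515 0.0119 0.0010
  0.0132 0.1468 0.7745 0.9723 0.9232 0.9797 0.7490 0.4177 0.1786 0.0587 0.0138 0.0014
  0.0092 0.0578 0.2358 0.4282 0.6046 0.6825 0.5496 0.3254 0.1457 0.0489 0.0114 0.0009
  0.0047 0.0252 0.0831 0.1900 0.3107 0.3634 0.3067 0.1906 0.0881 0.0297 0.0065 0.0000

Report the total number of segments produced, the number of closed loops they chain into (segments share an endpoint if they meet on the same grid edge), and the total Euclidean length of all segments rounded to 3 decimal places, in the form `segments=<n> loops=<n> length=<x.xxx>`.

segments=14 loops=1 length=11.575

cell (0,2): code 0100 → (0.557,3.000)–(1.000,2.065)
cell (0,3): code 1100 → (0.174,4.000)–(0.557,3.000)
cell (0,4): code 1100 → (0.012,5.000)–(0.174,4.000)
cell (0,5): code 1100 → (0.789,6.000)–(0.012,5.000)
cell (0,6): code 1000 → (1.000,6.147)–(0.789,6.000)
cell (1,1): code 0100 → (1.147,2.000)–(2.000,1.859)
cell (1,2): code 1110 → (1.000,2.065)–(1.147,2.000)
cell (1,6): code 1001 → (2.000,6.190)–(1.000,6.147)
cell (2,1): code 0010 → (2.000,1.859)–(2.164,2.000)
cell (2,2): code 0011 → (2.164,2.000)–(2.526,3.000)
cell (2,3): code 0011 → (2.526,3.000)–(2.745,4.000)
cell (2,4): code 0011 → (2.745,4.000)–(2.988,5.000)
cell (2,5): code 0011 → (2.988,5.000)–(2.316,6.000)
cell (2,6): code 0001 → (2.316,6.000)–(2.000,6.190)
total: 14 segments, chained into 1 closed loop(s), length Σ = 11.574911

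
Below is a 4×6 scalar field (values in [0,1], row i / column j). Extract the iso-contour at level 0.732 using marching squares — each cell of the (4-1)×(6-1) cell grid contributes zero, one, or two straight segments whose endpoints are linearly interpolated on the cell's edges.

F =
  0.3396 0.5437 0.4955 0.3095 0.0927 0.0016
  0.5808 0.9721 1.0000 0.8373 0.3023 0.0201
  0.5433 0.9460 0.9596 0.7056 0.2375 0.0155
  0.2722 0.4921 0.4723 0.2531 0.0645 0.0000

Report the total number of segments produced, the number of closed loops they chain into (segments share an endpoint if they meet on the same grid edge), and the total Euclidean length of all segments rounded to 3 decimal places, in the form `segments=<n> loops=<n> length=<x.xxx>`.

segments=10 loops=1 length=7.939

cell (0,0): code 0100 → (0.440,1.000)–(1.000,0.386)
cell (0,1): code 1100 → (0.469,2.000)–(0.440,1.000)
cell (0,2): code 1100 → (0.800,3.000)–(0.469,2.000)
cell (0,3): code 1000 → (1.000,3.197)–(0.800,3.000)
cell (1,0): code 0110 → (1.000,0.386)–(2.000,0.469)
cell (1,2): code 1011 → (2.000,2.896)–(1.800,3.000)
cell (1,3): code 0001 → (1.800,3.000)–(1.000,3.197)
cell (2,0): code 0010 → (2.000,0.469)–(2.471,1.000)
cell (2,1): code 0011 → (2.471,1.000)–(2.467,2.000)
cell (2,2): code 0001 → (2.467,2.000)–(2.000,2.896)
total: 10 segments, chained into 1 closed loop(s), length Σ = 7.938781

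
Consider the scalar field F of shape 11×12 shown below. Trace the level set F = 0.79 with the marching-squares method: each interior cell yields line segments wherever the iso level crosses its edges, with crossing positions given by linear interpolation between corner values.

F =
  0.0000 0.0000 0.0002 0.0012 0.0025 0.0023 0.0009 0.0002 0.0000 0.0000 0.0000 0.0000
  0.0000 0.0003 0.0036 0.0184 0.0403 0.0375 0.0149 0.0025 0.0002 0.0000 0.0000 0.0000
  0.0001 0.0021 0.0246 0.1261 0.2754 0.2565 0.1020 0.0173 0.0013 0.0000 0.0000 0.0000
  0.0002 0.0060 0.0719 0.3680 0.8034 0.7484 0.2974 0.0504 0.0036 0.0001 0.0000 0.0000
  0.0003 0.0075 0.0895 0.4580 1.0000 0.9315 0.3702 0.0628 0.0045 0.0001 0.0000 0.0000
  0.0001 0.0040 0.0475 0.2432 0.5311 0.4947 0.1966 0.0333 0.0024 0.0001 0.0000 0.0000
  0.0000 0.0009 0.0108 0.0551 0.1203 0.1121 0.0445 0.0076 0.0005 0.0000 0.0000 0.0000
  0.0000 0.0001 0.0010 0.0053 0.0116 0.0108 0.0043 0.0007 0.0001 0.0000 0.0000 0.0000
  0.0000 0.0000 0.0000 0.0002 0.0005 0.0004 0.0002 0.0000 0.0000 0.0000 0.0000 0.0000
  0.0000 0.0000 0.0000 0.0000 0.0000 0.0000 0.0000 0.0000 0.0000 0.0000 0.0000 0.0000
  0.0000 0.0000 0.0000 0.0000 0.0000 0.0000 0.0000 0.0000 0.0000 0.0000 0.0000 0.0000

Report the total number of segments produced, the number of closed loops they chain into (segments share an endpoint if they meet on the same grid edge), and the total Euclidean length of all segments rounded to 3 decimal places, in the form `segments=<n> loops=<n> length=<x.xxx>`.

cell (2,3): code 0100 → (2.975,4.000)–(3.000,3.969)
cell (2,4): code 1000 → (3.000,4.244)–(2.975,4.000)
cell (3,3): code 0110 → (3.000,3.969)–(4.000,3.613)
cell (3,4): code 1101 → (3.227,5.000)–(3.000,4.244)
cell (3,5): code 1000 → (4.000,5.252)–(3.227,5.000)
cell (4,3): code 0010 → (4.000,3.613)–(4.448,4.000)
cell (4,4): code 0011 → (4.448,4.000)–(4.324,5.000)
cell (4,5): code 0001 → (4.324,5.000)–(4.000,5.252)
total: 8 segments, chained into 1 closed loop(s), length Σ = 4.959503

segments=8 loops=1 length=4.960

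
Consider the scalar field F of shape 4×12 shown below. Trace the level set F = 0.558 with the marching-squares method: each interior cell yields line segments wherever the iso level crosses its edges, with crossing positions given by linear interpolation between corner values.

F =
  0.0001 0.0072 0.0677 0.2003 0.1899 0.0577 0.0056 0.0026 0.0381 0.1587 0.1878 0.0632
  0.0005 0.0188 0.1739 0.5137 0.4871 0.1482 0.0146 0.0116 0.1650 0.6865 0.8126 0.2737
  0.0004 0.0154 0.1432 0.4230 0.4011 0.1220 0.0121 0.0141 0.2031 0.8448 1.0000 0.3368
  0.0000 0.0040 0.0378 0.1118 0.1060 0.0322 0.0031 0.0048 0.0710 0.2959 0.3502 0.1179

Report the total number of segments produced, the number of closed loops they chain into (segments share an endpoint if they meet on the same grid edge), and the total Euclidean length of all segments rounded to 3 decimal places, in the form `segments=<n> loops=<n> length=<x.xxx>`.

cell (0,8): code 0100 → (0.757,9.000)–(1.000,8.754)
cell (0,9): code 1100 → (0.593,10.000)–(0.757,9.000)
cell (0,10): code 1000 → (1.000,10.472)–(0.593,10.000)
cell (1,8): code 0110 → (1.000,8.754)–(2.000,8.553)
cell (1,10): code 1001 → (2.000,10.666)–(1.000,10.472)
cell (2,8): code 0010 → (2.000,8.553)–(2.522,9.000)
cell (2,9): code 0011 → (2.522,9.000)–(2.680,10.000)
cell (2,10): code 0001 → (2.680,10.000)–(2.000,10.666)
total: 8 segments, chained into 1 closed loop(s), length Σ = 6.674443

segments=8 loops=1 length=6.674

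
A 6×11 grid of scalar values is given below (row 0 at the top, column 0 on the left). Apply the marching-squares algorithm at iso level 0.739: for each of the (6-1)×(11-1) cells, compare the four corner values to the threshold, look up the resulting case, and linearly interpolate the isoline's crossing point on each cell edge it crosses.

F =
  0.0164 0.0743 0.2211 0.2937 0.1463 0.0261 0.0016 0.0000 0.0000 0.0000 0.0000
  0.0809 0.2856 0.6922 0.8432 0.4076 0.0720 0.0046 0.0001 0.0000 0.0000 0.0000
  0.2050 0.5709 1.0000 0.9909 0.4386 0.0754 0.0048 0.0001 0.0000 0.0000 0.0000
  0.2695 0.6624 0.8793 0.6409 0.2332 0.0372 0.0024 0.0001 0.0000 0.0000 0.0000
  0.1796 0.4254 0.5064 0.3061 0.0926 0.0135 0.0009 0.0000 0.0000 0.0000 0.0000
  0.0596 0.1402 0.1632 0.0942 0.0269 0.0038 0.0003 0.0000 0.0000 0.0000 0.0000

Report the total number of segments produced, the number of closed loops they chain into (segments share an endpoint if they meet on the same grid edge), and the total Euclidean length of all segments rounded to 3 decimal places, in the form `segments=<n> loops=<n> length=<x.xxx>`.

segments=10 loops=1 length=7.230

cell (0,2): code 0100 → (0.810,3.000)–(1.000,2.310)
cell (0,3): code 1000 → (1.000,3.239)–(0.810,3.000)
cell (1,1): code 0100 → (1.152,2.000)–(2.000,1.392)
cell (1,2): code 1110 → (1.000,2.310)–(1.152,2.000)
cell (1,3): code 1001 → (2.000,3.456)–(1.000,3.239)
cell (2,1): code 0110 → (2.000,1.392)–(3.000,1.353)
cell (2,2): code 1011 → (3.000,2.589)–(2.720,3.000)
cell (2,3): code 0001 → (2.720,3.000)–(2.000,3.456)
cell (3,1): code 0010 → (3.000,1.353)–(3.376,2.000)
cell (3,2): code 0001 → (3.376,2.000)–(3.000,2.589)
total: 10 segments, chained into 1 closed loop(s), length Σ = 7.230408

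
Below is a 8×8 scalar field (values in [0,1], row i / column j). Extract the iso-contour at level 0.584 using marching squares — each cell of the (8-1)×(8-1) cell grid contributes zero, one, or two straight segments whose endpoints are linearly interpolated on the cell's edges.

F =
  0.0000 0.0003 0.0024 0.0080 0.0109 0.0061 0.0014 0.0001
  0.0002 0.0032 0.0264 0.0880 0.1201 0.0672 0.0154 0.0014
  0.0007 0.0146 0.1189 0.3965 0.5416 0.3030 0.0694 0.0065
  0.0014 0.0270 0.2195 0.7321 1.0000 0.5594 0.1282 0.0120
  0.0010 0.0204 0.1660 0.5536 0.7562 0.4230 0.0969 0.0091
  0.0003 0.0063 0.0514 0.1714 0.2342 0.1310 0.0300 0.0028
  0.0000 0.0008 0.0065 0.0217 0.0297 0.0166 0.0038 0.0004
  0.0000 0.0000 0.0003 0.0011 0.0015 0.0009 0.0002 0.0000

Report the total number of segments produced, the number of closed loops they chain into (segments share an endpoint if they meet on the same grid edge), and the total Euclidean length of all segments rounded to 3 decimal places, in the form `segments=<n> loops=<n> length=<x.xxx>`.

cell (2,2): code 0100 → (2.559,3.000)–(3.000,2.711)
cell (2,3): code 1100 → (2.092,4.000)–(2.559,3.000)
cell (2,4): code 1000 → (3.000,4.944)–(2.092,4.000)
cell (3,2): code 0010 → (3.000,2.711)–(3.830,3.000)
cell (3,3): code 0111 → (3.830,3.000)–(4.000,3.150)
cell (3,4): code 1001 → (4.000,4.517)–(3.000,4.944)
cell (4,3): code 0010 → (4.000,3.150)–(4.330,4.000)
cell (4,4): code 0001 → (4.330,4.000)–(4.000,4.517)
total: 8 segments, chained into 1 closed loop(s), length Σ = 6.658255

segments=8 loops=1 length=6.658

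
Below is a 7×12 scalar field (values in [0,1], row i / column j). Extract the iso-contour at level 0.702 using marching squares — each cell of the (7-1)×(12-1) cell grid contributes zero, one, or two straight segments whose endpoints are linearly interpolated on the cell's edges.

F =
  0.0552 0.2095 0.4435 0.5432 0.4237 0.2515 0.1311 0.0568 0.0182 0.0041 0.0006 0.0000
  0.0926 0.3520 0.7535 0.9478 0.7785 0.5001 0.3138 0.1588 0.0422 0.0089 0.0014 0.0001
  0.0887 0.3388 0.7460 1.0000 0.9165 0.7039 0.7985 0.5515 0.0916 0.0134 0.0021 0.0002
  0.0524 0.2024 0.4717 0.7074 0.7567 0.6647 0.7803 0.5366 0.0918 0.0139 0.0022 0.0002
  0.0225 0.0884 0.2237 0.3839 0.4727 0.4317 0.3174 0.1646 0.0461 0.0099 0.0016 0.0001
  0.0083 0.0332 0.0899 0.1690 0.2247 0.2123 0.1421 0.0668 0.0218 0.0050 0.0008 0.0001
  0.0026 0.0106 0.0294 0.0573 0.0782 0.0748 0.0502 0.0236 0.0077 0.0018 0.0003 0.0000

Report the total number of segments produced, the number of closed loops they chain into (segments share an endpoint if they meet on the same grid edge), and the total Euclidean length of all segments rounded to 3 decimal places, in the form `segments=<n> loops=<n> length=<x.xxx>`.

segments=18 loops=1 length=13.664

cell (0,1): code 0100 → (0.834,2.000)–(1.000,1.872)
cell (0,2): code 1100 → (0.392,3.000)–(0.834,2.000)
cell (0,3): code 1100 → (0.784,4.000)–(0.392,3.000)
cell (0,4): code 1000 → (1.000,4.275)–(0.784,4.000)
cell (1,1): code 0110 → (1.000,1.872)–(2.000,1.892)
cell (1,4): code 1101 → (1.991,5.000)–(1.000,4.275)
cell (1,5): code 1100 → (1.801,6.000)–(1.991,5.000)
cell (1,6): code 1000 → (2.000,6.391)–(1.801,6.000)
cell (2,1): code 0010 → (2.000,1.892)–(2.160,2.000)
cell (2,2): code 0111 → (2.160,2.000)–(3.000,2.977)
cell (2,4): code 1011 → (3.000,4.595)–(2.048,5.000)
cell (2,5): code 0111 → (2.048,5.000)–(3.000,5.323)
cell (2,6): code 1001 → (3.000,6.321)–(2.000,6.391)
cell (3,2): code 0010 → (3.000,2.977)–(3.017,3.000)
cell (3,3): code 0011 → (3.017,3.000)–(3.193,4.000)
cell (3,4): code 0001 → (3.193,4.000)–(3.000,4.595)
cell (3,5): code 0010 → (3.000,5.323)–(3.169,6.000)
cell (3,6): code 0001 → (3.169,6.000)–(3.000,6.321)
total: 18 segments, chained into 1 closed loop(s), length Σ = 13.663646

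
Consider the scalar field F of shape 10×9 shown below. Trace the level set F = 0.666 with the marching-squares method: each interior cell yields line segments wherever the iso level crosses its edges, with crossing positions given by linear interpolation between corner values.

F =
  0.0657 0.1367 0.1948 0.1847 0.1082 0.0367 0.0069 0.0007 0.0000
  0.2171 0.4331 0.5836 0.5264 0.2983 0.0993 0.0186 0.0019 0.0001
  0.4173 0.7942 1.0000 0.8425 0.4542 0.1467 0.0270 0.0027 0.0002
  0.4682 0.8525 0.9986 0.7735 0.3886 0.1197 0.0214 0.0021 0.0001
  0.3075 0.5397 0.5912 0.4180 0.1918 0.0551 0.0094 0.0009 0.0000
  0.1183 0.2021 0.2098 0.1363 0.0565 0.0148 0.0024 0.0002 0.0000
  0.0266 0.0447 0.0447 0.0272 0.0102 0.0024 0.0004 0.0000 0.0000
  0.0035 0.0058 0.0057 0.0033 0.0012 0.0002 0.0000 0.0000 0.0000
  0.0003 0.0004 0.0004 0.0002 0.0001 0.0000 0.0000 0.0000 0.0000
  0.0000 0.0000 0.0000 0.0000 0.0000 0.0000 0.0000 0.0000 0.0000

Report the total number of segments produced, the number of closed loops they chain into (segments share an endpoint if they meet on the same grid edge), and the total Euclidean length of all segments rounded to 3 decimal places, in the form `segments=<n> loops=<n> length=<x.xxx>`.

segments=10 loops=1 length=8.691

cell (1,0): code 0100 → (1.645,1.000)–(2.000,0.660)
cell (1,1): code 1100 → (1.198,2.000)–(1.645,1.000)
cell (1,2): code 1100 → (1.442,3.000)–(1.198,2.000)
cell (1,3): code 1000 → (2.000,3.455)–(1.442,3.000)
cell (2,0): code 0110 → (2.000,0.660)–(3.000,0.515)
cell (2,3): code 1001 → (3.000,3.279)–(2.000,3.455)
cell (3,0): code 0010 → (3.000,0.515)–(3.596,1.000)
cell (3,1): code 0011 → (3.596,1.000)–(3.816,2.000)
cell (3,2): code 0011 → (3.816,2.000)–(3.302,3.000)
cell (3,3): code 0001 → (3.302,3.000)–(3.000,3.279)
total: 10 segments, chained into 1 closed loop(s), length Σ = 8.690774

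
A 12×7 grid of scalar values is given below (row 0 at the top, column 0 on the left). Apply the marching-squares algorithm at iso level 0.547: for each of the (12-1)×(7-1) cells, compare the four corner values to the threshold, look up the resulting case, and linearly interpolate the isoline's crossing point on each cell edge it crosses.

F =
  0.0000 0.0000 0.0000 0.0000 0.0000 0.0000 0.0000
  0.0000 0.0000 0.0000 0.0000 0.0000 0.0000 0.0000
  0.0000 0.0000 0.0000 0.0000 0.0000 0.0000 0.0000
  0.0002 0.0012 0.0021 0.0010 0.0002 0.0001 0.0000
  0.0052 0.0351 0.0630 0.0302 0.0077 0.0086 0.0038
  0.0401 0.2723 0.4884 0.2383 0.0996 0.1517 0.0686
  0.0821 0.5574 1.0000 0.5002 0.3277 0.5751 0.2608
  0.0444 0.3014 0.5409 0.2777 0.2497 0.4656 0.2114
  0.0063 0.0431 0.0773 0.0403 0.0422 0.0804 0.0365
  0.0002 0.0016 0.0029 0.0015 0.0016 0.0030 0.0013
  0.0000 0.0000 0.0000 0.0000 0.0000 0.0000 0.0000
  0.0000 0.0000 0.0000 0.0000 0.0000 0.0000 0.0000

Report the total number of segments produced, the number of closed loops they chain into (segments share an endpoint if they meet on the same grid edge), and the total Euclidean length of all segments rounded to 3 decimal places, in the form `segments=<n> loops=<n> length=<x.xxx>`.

cell (5,0): code 0100 → (5.964,1.000)–(6.000,0.978)
cell (5,1): code 1100 → (5.115,2.000)–(5.964,1.000)
cell (5,2): code 1000 → (6.000,2.906)–(5.115,2.000)
cell (5,4): code 0100 → (5.934,5.000)–(6.000,4.886)
cell (5,5): code 1000 → (6.000,5.089)–(5.934,5.000)
cell (6,0): code 0010 → (6.000,0.978)–(6.041,1.000)
cell (6,1): code 0011 → (6.041,1.000)–(6.987,2.000)
cell (6,2): code 0001 → (6.987,2.000)–(6.000,2.906)
cell (6,4): code 0010 → (6.000,4.886)–(6.257,5.000)
cell (6,5): code 0001 → (6.257,5.000)–(6.000,5.089)
total: 10 segments, chained into 2 closed loop(s), length Σ = 6.179264

segments=10 loops=2 length=6.179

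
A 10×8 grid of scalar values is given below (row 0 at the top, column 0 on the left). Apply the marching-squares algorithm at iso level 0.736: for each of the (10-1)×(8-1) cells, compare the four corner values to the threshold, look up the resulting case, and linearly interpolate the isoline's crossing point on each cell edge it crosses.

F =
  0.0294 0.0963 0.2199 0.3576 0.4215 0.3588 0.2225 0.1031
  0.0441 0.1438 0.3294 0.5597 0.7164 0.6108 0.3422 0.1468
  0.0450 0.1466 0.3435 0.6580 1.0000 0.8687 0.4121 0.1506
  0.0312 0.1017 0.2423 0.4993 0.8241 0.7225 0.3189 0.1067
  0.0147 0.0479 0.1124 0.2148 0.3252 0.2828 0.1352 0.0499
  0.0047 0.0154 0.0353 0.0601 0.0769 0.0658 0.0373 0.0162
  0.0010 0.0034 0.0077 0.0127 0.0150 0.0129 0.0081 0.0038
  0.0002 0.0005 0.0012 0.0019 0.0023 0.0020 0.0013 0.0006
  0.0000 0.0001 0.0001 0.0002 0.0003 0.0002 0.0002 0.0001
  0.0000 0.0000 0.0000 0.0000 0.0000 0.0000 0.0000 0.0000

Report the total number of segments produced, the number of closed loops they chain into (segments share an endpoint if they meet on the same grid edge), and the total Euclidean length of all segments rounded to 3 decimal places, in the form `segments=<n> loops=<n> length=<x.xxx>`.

segments=8 loops=1 length=6.325

cell (1,3): code 0100 → (1.069,4.000)–(2.000,3.228)
cell (1,4): code 1100 → (1.485,5.000)–(1.069,4.000)
cell (1,5): code 1000 → (2.000,5.291)–(1.485,5.000)
cell (2,3): code 0110 → (2.000,3.228)–(3.000,3.729)
cell (2,4): code 1011 → (3.000,4.867)–(2.908,5.000)
cell (2,5): code 0001 → (2.908,5.000)–(2.000,5.291)
cell (3,3): code 0010 → (3.000,3.729)–(3.177,4.000)
cell (3,4): code 0001 → (3.177,4.000)–(3.000,4.867)
total: 8 segments, chained into 1 closed loop(s), length Σ = 6.325254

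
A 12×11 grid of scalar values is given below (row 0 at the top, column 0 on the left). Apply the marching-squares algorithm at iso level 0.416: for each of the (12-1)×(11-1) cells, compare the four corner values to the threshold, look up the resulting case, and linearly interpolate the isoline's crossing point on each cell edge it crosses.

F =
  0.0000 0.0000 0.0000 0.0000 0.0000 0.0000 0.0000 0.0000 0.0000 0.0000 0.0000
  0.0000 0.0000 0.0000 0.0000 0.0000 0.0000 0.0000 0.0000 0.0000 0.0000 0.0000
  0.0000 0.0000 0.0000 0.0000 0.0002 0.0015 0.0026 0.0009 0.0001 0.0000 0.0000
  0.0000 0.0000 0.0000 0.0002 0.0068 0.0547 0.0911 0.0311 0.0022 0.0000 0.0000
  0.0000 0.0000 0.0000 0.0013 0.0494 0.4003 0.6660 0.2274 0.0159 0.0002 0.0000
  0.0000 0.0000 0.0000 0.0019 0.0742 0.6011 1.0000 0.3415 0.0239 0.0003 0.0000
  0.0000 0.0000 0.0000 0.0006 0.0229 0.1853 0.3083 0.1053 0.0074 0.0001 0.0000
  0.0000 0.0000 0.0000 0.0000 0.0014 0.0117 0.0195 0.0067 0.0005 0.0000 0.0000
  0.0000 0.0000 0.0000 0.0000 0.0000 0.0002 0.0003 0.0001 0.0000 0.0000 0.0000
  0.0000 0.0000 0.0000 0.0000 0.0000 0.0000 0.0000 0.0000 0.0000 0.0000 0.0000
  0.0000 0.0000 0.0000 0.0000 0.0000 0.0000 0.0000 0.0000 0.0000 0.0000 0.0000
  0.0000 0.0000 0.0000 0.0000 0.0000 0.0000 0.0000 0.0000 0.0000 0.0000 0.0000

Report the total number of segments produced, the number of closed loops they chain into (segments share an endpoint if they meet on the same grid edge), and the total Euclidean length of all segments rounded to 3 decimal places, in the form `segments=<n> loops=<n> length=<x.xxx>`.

segments=8 loops=1 length=6.755

cell (3,5): code 0100 → (3.565,6.000)–(4.000,5.059)
cell (3,6): code 1000 → (4.000,6.570)–(3.565,6.000)
cell (4,4): code 0100 → (4.078,5.000)–(5.000,4.649)
cell (4,5): code 1110 → (4.000,5.059)–(4.078,5.000)
cell (4,6): code 1001 → (5.000,6.887)–(4.000,6.570)
cell (5,4): code 0010 → (5.000,4.649)–(5.445,5.000)
cell (5,5): code 0011 → (5.445,5.000)–(5.844,6.000)
cell (5,6): code 0001 → (5.844,6.000)–(5.000,6.887)
total: 8 segments, chained into 1 closed loop(s), length Σ = 6.755246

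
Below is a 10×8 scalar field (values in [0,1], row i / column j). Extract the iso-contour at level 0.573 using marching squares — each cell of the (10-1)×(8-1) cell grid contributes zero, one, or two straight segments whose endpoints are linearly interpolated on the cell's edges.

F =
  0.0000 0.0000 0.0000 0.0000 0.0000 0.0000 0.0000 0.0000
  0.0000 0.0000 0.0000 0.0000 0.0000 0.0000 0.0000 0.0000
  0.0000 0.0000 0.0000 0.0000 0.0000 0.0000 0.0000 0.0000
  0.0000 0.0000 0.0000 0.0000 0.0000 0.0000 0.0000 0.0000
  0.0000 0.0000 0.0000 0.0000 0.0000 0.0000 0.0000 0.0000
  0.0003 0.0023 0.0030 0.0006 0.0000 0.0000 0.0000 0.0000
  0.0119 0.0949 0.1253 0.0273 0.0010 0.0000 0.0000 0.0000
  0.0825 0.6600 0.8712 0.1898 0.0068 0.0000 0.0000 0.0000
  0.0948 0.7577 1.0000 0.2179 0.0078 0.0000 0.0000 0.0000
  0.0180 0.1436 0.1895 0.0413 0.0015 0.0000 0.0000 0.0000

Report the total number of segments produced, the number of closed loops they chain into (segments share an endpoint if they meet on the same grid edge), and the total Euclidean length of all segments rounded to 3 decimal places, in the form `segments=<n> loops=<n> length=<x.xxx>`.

segments=8 loops=1 length=6.046

cell (6,0): code 0100 → (6.846,1.000)–(7.000,0.849)
cell (6,1): code 1100 → (6.600,2.000)–(6.846,1.000)
cell (6,2): code 1000 → (7.000,2.438)–(6.600,2.000)
cell (7,0): code 0110 → (7.000,0.849)–(8.000,0.721)
cell (7,2): code 1001 → (8.000,2.546)–(7.000,2.438)
cell (8,0): code 0010 → (8.000,0.721)–(8.301,1.000)
cell (8,1): code 0011 → (8.301,1.000)–(8.527,2.000)
cell (8,2): code 0001 → (8.527,2.000)–(8.000,2.546)
total: 8 segments, chained into 1 closed loop(s), length Σ = 6.045856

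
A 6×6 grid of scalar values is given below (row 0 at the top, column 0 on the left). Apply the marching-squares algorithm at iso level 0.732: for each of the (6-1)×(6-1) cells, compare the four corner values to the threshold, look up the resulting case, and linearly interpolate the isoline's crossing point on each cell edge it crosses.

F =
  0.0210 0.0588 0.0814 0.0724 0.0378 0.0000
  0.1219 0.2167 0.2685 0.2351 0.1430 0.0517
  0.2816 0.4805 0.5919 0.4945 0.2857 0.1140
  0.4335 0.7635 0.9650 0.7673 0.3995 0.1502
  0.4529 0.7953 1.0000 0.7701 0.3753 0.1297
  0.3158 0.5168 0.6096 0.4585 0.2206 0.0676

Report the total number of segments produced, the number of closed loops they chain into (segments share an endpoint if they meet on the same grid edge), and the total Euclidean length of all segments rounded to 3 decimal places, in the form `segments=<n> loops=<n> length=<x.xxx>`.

segments=10 loops=1 length=7.249

cell (2,0): code 0100 → (2.889,1.000)–(3.000,0.905)
cell (2,1): code 1100 → (2.376,2.000)–(2.889,1.000)
cell (2,2): code 1100 → (2.871,3.000)–(2.376,2.000)
cell (2,3): code 1000 → (3.000,3.096)–(2.871,3.000)
cell (3,0): code 0110 → (3.000,0.905)–(4.000,0.815)
cell (3,3): code 1001 → (4.000,3.097)–(3.000,3.096)
cell (4,0): code 0010 → (4.000,0.815)–(4.227,1.000)
cell (4,1): code 0011 → (4.227,1.000)–(4.686,2.000)
cell (4,2): code 0011 → (4.686,2.000)–(4.122,3.000)
cell (4,3): code 0001 → (4.122,3.000)–(4.000,3.097)
total: 10 segments, chained into 1 closed loop(s), length Σ = 7.248893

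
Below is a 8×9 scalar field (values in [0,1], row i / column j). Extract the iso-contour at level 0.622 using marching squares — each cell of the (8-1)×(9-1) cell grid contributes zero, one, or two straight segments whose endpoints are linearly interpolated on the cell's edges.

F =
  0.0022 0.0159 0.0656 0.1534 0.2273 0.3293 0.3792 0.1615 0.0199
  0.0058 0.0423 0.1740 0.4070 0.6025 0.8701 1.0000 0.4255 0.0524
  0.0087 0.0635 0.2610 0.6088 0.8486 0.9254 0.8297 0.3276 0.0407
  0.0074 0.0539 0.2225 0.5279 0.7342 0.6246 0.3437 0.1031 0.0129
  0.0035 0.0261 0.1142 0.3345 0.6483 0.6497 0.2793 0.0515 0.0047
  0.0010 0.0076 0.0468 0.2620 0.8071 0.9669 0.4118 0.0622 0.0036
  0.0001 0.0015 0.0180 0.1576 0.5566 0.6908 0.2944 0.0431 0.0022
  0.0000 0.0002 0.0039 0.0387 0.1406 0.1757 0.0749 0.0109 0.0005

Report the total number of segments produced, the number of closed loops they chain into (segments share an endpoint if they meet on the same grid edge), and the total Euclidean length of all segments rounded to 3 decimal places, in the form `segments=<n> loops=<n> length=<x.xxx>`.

cell (0,4): code 0100 → (0.541,5.000)–(1.000,4.073)
cell (0,5): code 1100 → (0.391,6.000)–(0.541,5.000)
cell (0,6): code 1000 → (1.000,6.658)–(0.391,6.000)
cell (1,3): code 0100 → (1.079,4.000)–(2.000,3.055)
cell (1,4): code 1110 → (1.000,4.073)–(1.079,4.000)
cell (1,6): code 1001 → (2.000,6.414)–(1.000,6.658)
cell (2,3): code 0110 → (2.000,3.055)–(3.000,3.456)
cell (2,5): code 1011 → (3.000,5.009)–(2.427,6.000)
cell (2,6): code 0001 → (2.427,6.000)–(2.000,6.414)
cell (3,3): code 0110 → (3.000,3.456)–(4.000,3.916)
cell (3,5): code 1001 → (4.000,5.075)–(3.000,5.009)
cell (4,3): code 0110 → (4.000,3.916)–(5.000,3.660)
cell (4,5): code 1001 → (5.000,5.621)–(4.000,5.075)
cell (5,3): code 0010 → (5.000,3.660)–(5.739,4.000)
cell (5,4): code 0111 → (5.739,4.000)–(6.000,4.487)
cell (5,5): code 1001 → (6.000,5.174)–(5.000,5.621)
cell (6,4): code 0010 → (6.000,4.487)–(6.134,5.000)
cell (6,5): code 0001 → (6.134,5.000)–(6.000,5.174)
total: 18 segments, chained into 1 closed loop(s), length Σ = 15.700301

segments=18 loops=1 length=15.700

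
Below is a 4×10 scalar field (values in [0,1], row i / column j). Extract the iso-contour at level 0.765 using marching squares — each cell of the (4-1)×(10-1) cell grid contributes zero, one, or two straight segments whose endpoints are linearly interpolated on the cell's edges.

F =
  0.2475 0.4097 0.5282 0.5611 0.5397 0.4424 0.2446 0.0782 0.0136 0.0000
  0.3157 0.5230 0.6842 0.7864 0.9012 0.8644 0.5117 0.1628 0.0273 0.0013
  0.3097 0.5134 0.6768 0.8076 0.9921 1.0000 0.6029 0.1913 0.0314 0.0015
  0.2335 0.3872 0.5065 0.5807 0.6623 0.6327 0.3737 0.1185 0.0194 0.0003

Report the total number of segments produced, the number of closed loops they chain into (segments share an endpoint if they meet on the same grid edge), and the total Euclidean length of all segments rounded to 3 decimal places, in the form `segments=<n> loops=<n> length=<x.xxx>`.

cell (0,2): code 0100 → (0.905,3.000)–(1.000,2.791)
cell (0,3): code 1100 → (0.623,4.000)–(0.905,3.000)
cell (0,4): code 1100 → (0.764,5.000)–(0.623,4.000)
cell (0,5): code 1000 → (1.000,5.282)–(0.764,5.000)
cell (1,2): code 0110 → (1.000,2.791)–(2.000,2.674)
cell (1,5): code 1001 → (2.000,5.592)–(1.000,5.282)
cell (2,2): code 0010 → (2.000,2.674)–(2.188,3.000)
cell (2,3): code 0011 → (2.188,3.000)–(2.689,4.000)
cell (2,4): code 0011 → (2.689,4.000)–(2.640,5.000)
cell (2,5): code 0001 → (2.640,5.000)–(2.000,5.592)
total: 10 segments, chained into 1 closed loop(s), length Σ = 8.066831

segments=10 loops=1 length=8.067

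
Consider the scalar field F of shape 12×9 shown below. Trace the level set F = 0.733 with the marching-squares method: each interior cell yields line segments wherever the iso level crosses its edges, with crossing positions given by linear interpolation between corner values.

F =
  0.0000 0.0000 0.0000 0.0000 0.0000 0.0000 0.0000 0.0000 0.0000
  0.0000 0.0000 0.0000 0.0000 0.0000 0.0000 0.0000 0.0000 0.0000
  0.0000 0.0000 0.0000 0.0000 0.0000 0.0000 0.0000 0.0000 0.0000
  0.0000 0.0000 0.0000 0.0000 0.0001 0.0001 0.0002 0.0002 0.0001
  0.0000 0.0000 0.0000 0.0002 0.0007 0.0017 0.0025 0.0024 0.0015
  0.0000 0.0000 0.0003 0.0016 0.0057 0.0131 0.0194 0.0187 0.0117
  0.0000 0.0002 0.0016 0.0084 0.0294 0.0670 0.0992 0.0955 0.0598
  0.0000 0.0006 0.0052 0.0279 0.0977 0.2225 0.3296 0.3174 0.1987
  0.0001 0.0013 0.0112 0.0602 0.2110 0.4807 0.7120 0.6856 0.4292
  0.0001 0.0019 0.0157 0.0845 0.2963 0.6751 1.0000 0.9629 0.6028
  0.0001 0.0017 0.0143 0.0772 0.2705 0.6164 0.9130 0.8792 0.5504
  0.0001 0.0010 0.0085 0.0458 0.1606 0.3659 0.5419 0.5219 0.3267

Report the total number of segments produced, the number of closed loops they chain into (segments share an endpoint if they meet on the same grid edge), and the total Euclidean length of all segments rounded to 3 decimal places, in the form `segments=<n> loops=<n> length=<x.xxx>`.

cell (8,5): code 0100 → (8.073,6.000)–(9.000,5.178)
cell (8,6): code 1100 → (8.171,7.000)–(8.073,6.000)
cell (8,7): code 1000 → (9.000,7.638)–(8.171,7.000)
cell (9,5): code 0110 → (9.000,5.178)–(10.000,5.393)
cell (9,7): code 1001 → (10.000,7.445)–(9.000,7.638)
cell (10,5): code 0010 → (10.000,5.393)–(10.485,6.000)
cell (10,6): code 0011 → (10.485,6.000)–(10.409,7.000)
cell (10,7): code 0001 → (10.409,7.000)–(10.000,7.445)
total: 8 segments, chained into 1 closed loop(s), length Σ = 7.715545

segments=8 loops=1 length=7.716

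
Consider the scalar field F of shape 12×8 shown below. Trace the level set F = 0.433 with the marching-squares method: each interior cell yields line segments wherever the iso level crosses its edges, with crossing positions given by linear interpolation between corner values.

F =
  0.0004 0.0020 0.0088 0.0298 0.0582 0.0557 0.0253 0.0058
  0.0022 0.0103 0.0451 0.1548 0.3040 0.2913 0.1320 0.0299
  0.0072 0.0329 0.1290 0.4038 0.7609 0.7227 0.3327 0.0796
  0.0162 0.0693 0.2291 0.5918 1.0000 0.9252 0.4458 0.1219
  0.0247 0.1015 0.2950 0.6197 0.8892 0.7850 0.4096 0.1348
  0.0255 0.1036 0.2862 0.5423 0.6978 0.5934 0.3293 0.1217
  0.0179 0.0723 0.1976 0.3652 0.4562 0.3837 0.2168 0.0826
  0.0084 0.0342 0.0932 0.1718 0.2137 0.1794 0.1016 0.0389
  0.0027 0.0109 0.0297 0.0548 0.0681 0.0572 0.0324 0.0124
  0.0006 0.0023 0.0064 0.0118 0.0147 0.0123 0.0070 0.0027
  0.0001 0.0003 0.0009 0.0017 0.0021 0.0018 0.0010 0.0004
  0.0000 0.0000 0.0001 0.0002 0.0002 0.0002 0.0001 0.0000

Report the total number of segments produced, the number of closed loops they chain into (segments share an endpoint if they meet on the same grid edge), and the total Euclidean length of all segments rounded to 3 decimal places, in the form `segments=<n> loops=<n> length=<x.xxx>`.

cell (1,3): code 0100 → (1.282,4.000)–(2.000,3.082)
cell (1,4): code 1100 → (1.328,5.000)–(1.282,4.000)
cell (1,5): code 1000 → (2.000,5.743)–(1.328,5.000)
cell (2,2): code 0100 → (2.155,3.000)–(3.000,2.562)
cell (2,3): code 1110 → (2.000,3.082)–(2.155,3.000)
cell (2,5): code 1101 → (2.887,6.000)–(2.000,5.743)
cell (2,6): code 1000 → (3.000,6.040)–(2.887,6.000)
cell (3,2): code 0110 → (3.000,2.562)–(4.000,2.425)
cell (3,5): code 1011 → (4.000,5.938)–(3.354,6.000)
cell (3,6): code 0001 → (3.354,6.000)–(3.000,6.040)
cell (4,2): code 0110 → (4.000,2.425)–(5.000,2.573)
cell (4,5): code 1001 → (5.000,5.607)–(4.000,5.938)
cell (5,2): code 0010 → (5.000,2.573)–(5.617,3.000)
cell (5,3): code 0111 → (5.617,3.000)–(6.000,3.745)
cell (5,4): code 1011 → (6.000,4.320)–(5.765,5.000)
cell (5,5): code 0001 → (5.765,5.000)–(5.000,5.607)
cell (6,3): code 0010 → (6.000,3.745)–(6.096,4.000)
cell (6,4): code 0001 → (6.096,4.000)–(6.000,4.320)
total: 18 segments, chained into 1 closed loop(s), length Σ = 13.307163

segments=18 loops=1 length=13.307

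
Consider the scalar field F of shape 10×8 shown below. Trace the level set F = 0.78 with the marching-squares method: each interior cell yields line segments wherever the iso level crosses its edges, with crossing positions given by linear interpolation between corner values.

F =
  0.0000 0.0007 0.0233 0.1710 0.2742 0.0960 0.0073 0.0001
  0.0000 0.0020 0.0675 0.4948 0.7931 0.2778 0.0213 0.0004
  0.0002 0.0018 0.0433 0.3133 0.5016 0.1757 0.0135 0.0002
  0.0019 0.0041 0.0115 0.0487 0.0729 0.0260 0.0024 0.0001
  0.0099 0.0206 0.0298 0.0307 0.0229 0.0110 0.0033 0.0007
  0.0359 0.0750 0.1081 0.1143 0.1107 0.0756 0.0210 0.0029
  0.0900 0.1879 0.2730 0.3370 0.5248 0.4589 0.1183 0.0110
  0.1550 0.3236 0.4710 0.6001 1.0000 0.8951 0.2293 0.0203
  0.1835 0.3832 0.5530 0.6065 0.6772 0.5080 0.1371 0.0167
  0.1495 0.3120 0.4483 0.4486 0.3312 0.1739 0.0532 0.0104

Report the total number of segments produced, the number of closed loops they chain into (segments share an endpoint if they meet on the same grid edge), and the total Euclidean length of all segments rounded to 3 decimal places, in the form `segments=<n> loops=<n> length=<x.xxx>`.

segments=10 loops=2 length=4.546

cell (0,3): code 0100 → (0.975,4.000)–(1.000,3.956)
cell (0,4): code 1000 → (1.000,4.025)–(0.975,4.000)
cell (1,3): code 0010 → (1.000,3.956)–(1.045,4.000)
cell (1,4): code 0001 → (1.045,4.000)–(1.000,4.025)
cell (6,3): code 0100 → (6.537,4.000)–(7.000,3.450)
cell (6,4): code 1100 → (6.736,5.000)–(6.537,4.000)
cell (6,5): code 1000 → (7.000,5.173)–(6.736,5.000)
cell (7,3): code 0010 → (7.000,3.450)–(7.682,4.000)
cell (7,4): code 0011 → (7.682,4.000)–(7.297,5.000)
cell (7,5): code 0001 → (7.297,5.000)–(7.000,5.173)
total: 10 segments, chained into 2 closed loop(s), length Σ = 4.546124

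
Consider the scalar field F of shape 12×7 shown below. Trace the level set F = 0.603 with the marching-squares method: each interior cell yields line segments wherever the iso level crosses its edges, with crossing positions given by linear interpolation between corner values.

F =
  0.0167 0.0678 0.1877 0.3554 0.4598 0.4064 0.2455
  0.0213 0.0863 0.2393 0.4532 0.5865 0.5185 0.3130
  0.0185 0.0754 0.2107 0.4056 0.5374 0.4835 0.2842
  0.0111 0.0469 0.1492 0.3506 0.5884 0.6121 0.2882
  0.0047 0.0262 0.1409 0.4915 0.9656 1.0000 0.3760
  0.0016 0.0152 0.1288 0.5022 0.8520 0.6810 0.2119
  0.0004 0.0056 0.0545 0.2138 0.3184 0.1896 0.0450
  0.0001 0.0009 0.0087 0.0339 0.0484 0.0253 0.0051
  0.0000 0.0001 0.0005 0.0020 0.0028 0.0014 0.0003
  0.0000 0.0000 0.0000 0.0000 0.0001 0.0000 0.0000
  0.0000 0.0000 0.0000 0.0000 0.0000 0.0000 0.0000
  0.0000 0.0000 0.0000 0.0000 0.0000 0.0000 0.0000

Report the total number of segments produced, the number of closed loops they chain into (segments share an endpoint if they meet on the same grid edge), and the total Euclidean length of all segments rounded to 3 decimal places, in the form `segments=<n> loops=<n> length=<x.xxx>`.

cell (2,4): code 0100 → (2.929,5.000)–(3.000,4.616)
cell (2,5): code 1000 → (3.000,5.028)–(2.929,5.000)
cell (3,3): code 0100 → (3.039,4.000)–(4.000,3.235)
cell (3,4): code 1110 → (3.000,4.616)–(3.039,4.000)
cell (3,5): code 1001 → (4.000,5.636)–(3.000,5.028)
cell (4,3): code 0110 → (4.000,3.235)–(5.000,3.288)
cell (4,5): code 1001 → (5.000,5.166)–(4.000,5.636)
cell (5,3): code 0010 → (5.000,3.288)–(5.467,4.000)
cell (5,4): code 0011 → (5.467,4.000)–(5.159,5.000)
cell (5,5): code 0001 → (5.159,5.000)–(5.000,5.166)
total: 10 segments, chained into 1 closed loop(s), length Σ = 7.716316

segments=10 loops=1 length=7.716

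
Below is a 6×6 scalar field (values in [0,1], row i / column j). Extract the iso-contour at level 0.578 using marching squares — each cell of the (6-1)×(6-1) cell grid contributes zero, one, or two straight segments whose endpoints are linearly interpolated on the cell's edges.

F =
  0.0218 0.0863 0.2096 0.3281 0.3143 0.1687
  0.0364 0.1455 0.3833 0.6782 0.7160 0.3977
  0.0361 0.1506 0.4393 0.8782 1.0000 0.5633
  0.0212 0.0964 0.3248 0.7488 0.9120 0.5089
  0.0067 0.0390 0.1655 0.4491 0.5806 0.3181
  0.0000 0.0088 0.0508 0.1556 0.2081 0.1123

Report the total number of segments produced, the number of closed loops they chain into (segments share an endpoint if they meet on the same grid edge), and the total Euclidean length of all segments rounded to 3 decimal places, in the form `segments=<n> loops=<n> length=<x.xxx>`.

segments=12 loops=1 length=9.332

cell (0,2): code 0100 → (0.714,3.000)–(1.000,2.660)
cell (0,3): code 1100 → (0.656,4.000)–(0.714,3.000)
cell (0,4): code 1000 → (1.000,4.434)–(0.656,4.000)
cell (1,2): code 0110 → (1.000,2.660)–(2.000,2.316)
cell (1,4): code 1001 → (2.000,4.966)–(1.000,4.434)
cell (2,2): code 0110 → (2.000,2.316)–(3.000,2.597)
cell (2,4): code 1001 → (3.000,4.829)–(2.000,4.966)
cell (3,2): code 0010 → (3.000,2.597)–(3.570,3.000)
cell (3,3): code 0111 → (3.570,3.000)–(4.000,3.980)
cell (3,4): code 1001 → (4.000,4.010)–(3.000,4.829)
cell (4,3): code 0010 → (4.000,3.980)–(4.007,4.000)
cell (4,4): code 0001 → (4.007,4.000)–(4.000,4.010)
total: 12 segments, chained into 1 closed loop(s), length Σ = 9.331720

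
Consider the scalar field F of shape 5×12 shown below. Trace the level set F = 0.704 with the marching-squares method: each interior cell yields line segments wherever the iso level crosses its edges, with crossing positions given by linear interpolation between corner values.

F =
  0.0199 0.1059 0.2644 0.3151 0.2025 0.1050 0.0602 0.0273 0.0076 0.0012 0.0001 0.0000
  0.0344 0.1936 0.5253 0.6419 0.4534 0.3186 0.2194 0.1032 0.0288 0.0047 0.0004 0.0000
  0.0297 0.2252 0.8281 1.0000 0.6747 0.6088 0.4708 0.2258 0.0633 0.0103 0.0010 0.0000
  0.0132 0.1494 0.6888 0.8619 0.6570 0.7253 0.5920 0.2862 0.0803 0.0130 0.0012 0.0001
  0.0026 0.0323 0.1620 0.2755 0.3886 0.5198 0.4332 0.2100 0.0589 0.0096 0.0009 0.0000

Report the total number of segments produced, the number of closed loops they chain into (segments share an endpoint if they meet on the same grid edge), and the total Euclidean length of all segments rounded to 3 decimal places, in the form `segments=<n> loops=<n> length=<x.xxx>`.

segments=12 loops=2 length=7.726

cell (1,1): code 0100 → (1.590,2.000)–(2.000,1.794)
cell (1,2): code 1100 → (1.173,3.000)–(1.590,2.000)
cell (1,3): code 1000 → (2.000,3.910)–(1.173,3.000)
cell (2,1): code 0010 → (2.000,1.794)–(2.891,2.000)
cell (2,2): code 0111 → (2.891,2.000)–(3.000,2.088)
cell (2,3): code 1001 → (3.000,3.771)–(2.000,3.910)
cell (2,4): code 0100 → (2.817,5.000)–(3.000,4.688)
cell (2,5): code 1000 → (3.000,5.160)–(2.817,5.000)
cell (3,2): code 0010 → (3.000,2.088)–(3.269,3.000)
cell (3,3): code 0001 → (3.269,3.000)–(3.000,3.771)
cell (3,4): code 0010 → (3.000,4.688)–(3.104,5.000)
cell (3,5): code 0001 → (3.104,5.000)–(3.000,5.160)
total: 12 segments, chained into 2 closed loop(s), length Σ = 7.726205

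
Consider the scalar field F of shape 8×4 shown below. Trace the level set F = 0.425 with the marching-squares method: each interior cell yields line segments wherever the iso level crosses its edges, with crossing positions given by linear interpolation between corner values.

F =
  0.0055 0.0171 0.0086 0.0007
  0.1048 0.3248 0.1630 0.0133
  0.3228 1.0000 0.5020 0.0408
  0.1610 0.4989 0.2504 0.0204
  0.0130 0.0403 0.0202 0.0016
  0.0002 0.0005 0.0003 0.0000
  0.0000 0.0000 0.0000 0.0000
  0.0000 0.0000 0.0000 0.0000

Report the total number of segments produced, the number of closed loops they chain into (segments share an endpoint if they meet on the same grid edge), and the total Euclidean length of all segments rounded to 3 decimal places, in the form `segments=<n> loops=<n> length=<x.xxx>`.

segments=8 loops=1 length=5.792

cell (1,0): code 0100 → (1.148,1.000)–(2.000,0.151)
cell (1,1): code 1100 → (1.773,2.000)–(1.148,1.000)
cell (1,2): code 1000 → (2.000,2.167)–(1.773,2.000)
cell (2,0): code 0110 → (2.000,0.151)–(3.000,0.781)
cell (2,1): code 1011 → (3.000,1.297)–(2.306,2.000)
cell (2,2): code 0001 → (2.306,2.000)–(2.000,2.167)
cell (3,0): code 0010 → (3.000,0.781)–(3.161,1.000)
cell (3,1): code 0001 → (3.161,1.000)–(3.000,1.297)
total: 8 segments, chained into 1 closed loop(s), length Σ = 5.791595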